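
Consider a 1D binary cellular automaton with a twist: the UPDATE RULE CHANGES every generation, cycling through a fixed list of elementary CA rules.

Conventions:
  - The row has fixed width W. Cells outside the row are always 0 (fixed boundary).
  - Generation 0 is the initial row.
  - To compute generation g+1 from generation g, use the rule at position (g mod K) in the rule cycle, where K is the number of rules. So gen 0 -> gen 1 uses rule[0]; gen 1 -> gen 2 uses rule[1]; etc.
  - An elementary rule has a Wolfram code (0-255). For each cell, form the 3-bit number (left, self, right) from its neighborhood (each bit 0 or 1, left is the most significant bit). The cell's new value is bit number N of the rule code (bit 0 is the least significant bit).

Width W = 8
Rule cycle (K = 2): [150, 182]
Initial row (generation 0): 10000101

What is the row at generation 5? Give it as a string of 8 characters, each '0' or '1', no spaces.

Gen 0: 10000101
Gen 1 (rule 150): 11001101
Gen 2 (rule 182): 00110011
Gen 3 (rule 150): 01001100
Gen 4 (rule 182): 11110010
Gen 5 (rule 150): 01101111

Answer: 01101111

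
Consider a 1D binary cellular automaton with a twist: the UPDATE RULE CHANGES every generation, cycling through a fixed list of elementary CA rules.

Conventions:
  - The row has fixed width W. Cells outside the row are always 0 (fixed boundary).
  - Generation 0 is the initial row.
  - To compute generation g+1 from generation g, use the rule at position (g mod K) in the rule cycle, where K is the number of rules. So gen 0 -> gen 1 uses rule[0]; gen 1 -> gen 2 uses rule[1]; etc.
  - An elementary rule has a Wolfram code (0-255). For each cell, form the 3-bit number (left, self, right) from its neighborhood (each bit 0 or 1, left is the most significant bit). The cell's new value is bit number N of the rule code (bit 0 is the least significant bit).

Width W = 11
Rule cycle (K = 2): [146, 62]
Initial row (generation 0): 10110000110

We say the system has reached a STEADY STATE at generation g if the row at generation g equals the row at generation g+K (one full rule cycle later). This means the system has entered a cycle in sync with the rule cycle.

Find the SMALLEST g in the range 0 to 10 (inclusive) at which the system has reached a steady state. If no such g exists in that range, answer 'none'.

Gen 0: 10110000110
Gen 1 (rule 146): 00001001001
Gen 2 (rule 62): 00011111111
Gen 3 (rule 146): 00101111110
Gen 4 (rule 62): 01111000001
Gen 5 (rule 146): 10110100010
Gen 6 (rule 62): 11101110111
Gen 7 (rule 146): 01000100010
Gen 8 (rule 62): 11101110111
Gen 9 (rule 146): 01000100010
Gen 10 (rule 62): 11101110111
Gen 11 (rule 146): 01000100010
Gen 12 (rule 62): 11101110111

Answer: 6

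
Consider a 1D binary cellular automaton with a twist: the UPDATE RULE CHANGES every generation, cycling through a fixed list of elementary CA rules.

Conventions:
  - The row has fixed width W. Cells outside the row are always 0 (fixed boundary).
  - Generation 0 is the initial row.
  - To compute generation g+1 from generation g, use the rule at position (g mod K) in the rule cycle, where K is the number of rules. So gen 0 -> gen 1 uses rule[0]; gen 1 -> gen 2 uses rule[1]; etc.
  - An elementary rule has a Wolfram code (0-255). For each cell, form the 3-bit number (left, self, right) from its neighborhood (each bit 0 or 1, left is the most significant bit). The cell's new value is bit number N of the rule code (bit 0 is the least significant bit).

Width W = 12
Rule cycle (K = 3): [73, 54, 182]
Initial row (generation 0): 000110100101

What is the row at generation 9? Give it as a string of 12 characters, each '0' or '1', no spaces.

Gen 0: 000110100101
Gen 1 (rule 73): 110110000000
Gen 2 (rule 54): 001001000000
Gen 3 (rule 182): 011111100000
Gen 4 (rule 73): 010000101111
Gen 5 (rule 54): 111001110000
Gen 6 (rule 182): 010110101000
Gen 7 (rule 73): 000110000011
Gen 8 (rule 54): 001001000100
Gen 9 (rule 182): 011111101110

Answer: 011111101110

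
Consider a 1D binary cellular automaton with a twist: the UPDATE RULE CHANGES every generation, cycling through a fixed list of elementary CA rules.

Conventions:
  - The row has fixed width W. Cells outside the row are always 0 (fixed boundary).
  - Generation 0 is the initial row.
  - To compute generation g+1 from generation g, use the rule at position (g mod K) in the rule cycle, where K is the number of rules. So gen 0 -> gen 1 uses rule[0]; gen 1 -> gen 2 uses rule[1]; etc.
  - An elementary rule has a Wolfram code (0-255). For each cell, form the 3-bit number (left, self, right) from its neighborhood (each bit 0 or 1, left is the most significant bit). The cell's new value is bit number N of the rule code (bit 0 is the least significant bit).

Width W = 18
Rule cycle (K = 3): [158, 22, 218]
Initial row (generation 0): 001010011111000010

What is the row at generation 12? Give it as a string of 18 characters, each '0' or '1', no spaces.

Answer: 001010001010011110

Derivation:
Gen 0: 001010011111000010
Gen 1 (rule 158): 011011111110100111
Gen 2 (rule 22): 100000000000111000
Gen 3 (rule 218): 010000000001111100
Gen 4 (rule 158): 111000000011111010
Gen 5 (rule 22): 000100000100000011
Gen 6 (rule 218): 001010001010000111
Gen 7 (rule 158): 011011011011001110
Gen 8 (rule 22): 100000000000110001
Gen 9 (rule 218): 010000000001111010
Gen 10 (rule 158): 111000000011110011
Gen 11 (rule 22): 000100000100001100
Gen 12 (rule 218): 001010001010011110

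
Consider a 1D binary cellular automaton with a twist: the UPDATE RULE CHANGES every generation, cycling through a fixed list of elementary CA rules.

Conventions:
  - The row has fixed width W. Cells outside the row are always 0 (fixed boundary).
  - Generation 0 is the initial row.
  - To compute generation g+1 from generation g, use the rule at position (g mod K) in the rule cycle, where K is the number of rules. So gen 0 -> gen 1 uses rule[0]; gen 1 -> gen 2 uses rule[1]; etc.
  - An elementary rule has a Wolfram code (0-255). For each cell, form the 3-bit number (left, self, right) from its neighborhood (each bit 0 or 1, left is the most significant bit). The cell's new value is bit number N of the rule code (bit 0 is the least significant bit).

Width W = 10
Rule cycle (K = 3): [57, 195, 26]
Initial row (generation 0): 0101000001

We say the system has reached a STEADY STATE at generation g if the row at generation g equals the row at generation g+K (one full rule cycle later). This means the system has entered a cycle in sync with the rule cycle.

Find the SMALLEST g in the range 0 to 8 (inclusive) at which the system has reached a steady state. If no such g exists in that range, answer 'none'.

Answer: none

Derivation:
Gen 0: 0101000001
Gen 1 (rule 57): 0010111100
Gen 2 (rule 195): 1100011101
Gen 3 (rule 26): 1010110000
Gen 4 (rule 57): 0101101111
Gen 5 (rule 195): 1000100111
Gen 6 (rule 26): 0101011100
Gen 7 (rule 57): 0010110011
Gen 8 (rule 195): 1100010101
Gen 9 (rule 26): 1010100000
Gen 10 (rule 57): 0101011111
Gen 11 (rule 195): 1000001111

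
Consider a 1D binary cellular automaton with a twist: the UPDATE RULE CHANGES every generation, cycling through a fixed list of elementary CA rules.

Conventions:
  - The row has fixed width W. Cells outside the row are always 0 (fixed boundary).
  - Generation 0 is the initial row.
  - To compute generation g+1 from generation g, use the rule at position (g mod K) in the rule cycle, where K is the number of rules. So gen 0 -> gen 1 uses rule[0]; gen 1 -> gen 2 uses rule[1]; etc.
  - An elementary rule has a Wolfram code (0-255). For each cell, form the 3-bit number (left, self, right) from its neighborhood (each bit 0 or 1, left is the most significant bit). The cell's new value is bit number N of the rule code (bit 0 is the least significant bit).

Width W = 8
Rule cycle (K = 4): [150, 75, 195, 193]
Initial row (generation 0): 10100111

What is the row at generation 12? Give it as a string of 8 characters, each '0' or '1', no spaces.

Answer: 00111100

Derivation:
Gen 0: 10100111
Gen 1 (rule 150): 10111010
Gen 2 (rule 75): 00101000
Gen 3 (rule 195): 11000011
Gen 4 (rule 193): 01011001
Gen 5 (rule 150): 11000111
Gen 6 (rule 75): 11011101
Gen 7 (rule 195): 01001100
Gen 8 (rule 193): 00000101
Gen 9 (rule 150): 00001101
Gen 10 (rule 75): 11111100
Gen 11 (rule 195): 01111101
Gen 12 (rule 193): 00111100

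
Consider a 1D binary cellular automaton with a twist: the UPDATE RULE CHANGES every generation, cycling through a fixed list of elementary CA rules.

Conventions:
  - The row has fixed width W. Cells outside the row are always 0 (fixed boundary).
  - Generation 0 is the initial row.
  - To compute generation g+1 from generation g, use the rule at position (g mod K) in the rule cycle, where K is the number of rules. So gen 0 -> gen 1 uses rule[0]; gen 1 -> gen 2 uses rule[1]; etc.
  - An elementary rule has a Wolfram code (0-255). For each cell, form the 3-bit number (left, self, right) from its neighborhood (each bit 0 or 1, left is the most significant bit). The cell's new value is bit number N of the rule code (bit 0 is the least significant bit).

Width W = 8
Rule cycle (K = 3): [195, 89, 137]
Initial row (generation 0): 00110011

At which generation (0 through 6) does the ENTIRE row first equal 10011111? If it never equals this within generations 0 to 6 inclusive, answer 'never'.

Gen 0: 00110011
Gen 1 (rule 195): 11010101
Gen 2 (rule 89): 11000000
Gen 3 (rule 137): 10011111
Gen 4 (rule 195): 00101111
Gen 5 (rule 89): 10001001
Gen 6 (rule 137): 00100000

Answer: 3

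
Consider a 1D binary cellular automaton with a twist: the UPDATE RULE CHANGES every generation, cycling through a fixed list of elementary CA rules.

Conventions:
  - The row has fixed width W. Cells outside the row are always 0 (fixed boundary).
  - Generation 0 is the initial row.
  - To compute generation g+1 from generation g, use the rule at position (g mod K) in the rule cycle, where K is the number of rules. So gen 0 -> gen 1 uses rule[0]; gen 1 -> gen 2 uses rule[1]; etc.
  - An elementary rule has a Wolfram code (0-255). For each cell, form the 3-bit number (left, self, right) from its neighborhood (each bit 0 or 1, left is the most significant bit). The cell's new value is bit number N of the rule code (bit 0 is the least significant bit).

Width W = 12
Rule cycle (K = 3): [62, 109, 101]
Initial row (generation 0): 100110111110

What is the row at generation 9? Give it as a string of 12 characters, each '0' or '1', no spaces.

Gen 0: 100110111110
Gen 1 (rule 62): 111101100001
Gen 2 (rule 109): 100111101101
Gen 3 (rule 101): 100000110111
Gen 4 (rule 62): 110001101100
Gen 5 (rule 109): 110101111101
Gen 6 (rule 101): 011110000111
Gen 7 (rule 62): 110001001100
Gen 8 (rule 109): 110101001101
Gen 9 (rule 101): 011111000111

Answer: 011111000111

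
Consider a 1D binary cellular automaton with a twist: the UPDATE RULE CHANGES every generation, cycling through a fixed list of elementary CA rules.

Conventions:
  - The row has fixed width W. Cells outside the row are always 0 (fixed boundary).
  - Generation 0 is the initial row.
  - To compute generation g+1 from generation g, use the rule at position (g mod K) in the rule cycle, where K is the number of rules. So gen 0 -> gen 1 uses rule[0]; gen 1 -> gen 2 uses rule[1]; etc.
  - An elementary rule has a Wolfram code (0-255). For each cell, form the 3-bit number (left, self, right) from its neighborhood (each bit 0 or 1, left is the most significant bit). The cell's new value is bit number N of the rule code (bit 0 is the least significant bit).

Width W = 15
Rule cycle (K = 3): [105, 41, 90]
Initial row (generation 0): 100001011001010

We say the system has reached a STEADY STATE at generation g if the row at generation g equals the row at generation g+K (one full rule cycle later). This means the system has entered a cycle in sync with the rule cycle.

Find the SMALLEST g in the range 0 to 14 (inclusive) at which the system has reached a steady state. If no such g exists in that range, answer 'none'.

Gen 0: 100001011001010
Gen 1 (rule 105): 001100111000100
Gen 2 (rule 41): 101000100010001
Gen 3 (rule 90): 000101010101010
Gen 4 (rule 105): 110010101010100
Gen 5 (rule 41): 100001010101001
Gen 6 (rule 90): 010010000000110
Gen 7 (rule 105): 000000111110110
Gen 8 (rule 41): 111110100001100
Gen 9 (rule 90): 100010010011110
Gen 10 (rule 105): 001000000010010
Gen 11 (rule 41): 100011111000000
Gen 12 (rule 90): 010110001100000
Gen 13 (rule 105): 001110101101111
Gen 14 (rule 41): 101001011011000
Gen 15 (rule 90): 000110011011100
Gen 16 (rule 105): 110110011110101
Gen 17 (rule 41): 101100010001010

Answer: none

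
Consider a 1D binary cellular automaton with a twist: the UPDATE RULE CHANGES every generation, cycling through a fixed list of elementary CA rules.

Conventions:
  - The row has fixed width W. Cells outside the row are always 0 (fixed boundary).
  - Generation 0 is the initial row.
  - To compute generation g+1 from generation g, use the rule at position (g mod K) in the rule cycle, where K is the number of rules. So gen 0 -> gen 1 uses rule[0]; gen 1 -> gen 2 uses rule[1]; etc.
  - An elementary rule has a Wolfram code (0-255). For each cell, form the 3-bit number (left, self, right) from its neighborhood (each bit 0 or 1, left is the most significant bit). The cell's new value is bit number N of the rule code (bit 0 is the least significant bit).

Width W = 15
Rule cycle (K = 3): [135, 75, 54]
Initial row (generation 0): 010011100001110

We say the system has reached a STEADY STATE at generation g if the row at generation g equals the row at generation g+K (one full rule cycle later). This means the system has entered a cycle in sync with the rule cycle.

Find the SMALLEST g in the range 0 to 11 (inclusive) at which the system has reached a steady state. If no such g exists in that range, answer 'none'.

Answer: none

Derivation:
Gen 0: 010011100001110
Gen 1 (rule 135): 110101001110100
Gen 2 (rule 75): 110000011010001
Gen 3 (rule 54): 001000100111011
Gen 4 (rule 135): 111011101010000
Gen 5 (rule 75): 101010100000111
Gen 6 (rule 54): 111111110001000
Gen 7 (rule 135): 011111100111011
Gen 8 (rule 75): 110000101101011
Gen 9 (rule 54): 001001110011100
Gen 10 (rule 135): 111010100101001
Gen 11 (rule 75): 101000001000010
Gen 12 (rule 54): 111100011100111
Gen 13 (rule 135): 011001101001010
Gen 14 (rule 75): 111011100010000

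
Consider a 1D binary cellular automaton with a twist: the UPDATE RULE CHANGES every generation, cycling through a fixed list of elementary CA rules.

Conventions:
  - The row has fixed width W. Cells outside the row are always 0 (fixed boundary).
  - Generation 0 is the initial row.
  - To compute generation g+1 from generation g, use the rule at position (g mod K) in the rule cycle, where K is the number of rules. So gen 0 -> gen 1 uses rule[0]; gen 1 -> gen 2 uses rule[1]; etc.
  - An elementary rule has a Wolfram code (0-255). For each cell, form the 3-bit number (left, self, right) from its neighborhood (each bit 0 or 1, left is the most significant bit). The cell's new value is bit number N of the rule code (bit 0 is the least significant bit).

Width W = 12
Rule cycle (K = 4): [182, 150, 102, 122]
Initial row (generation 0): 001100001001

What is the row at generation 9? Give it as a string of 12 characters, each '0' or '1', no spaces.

Answer: 111110110100

Derivation:
Gen 0: 001100001001
Gen 1 (rule 182): 010010011111
Gen 2 (rule 150): 111111101110
Gen 3 (rule 102): 000000110010
Gen 4 (rule 122): 000001111101
Gen 5 (rule 182): 000010111011
Gen 6 (rule 150): 000110010000
Gen 7 (rule 102): 001010110000
Gen 8 (rule 122): 010101111000
Gen 9 (rule 182): 111110110100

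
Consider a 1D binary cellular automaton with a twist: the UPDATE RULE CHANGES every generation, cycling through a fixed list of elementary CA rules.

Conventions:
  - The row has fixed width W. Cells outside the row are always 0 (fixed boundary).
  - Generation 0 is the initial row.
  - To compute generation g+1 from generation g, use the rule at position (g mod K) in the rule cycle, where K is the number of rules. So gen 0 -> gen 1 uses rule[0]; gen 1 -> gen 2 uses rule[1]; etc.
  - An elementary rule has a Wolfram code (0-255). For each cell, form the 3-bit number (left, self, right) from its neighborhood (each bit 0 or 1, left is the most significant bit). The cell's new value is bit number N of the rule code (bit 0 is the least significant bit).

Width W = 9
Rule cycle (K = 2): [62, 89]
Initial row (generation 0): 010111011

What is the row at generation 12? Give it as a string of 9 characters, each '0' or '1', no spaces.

Answer: 100111111

Derivation:
Gen 0: 010111011
Gen 1 (rule 62): 111100110
Gen 2 (rule 89): 100110111
Gen 3 (rule 62): 111101100
Gen 4 (rule 89): 100101111
Gen 5 (rule 62): 111111000
Gen 6 (rule 89): 100001111
Gen 7 (rule 62): 110011000
Gen 8 (rule 89): 111011111
Gen 9 (rule 62): 100110000
Gen 10 (rule 89): 010111111
Gen 11 (rule 62): 111100000
Gen 12 (rule 89): 100111111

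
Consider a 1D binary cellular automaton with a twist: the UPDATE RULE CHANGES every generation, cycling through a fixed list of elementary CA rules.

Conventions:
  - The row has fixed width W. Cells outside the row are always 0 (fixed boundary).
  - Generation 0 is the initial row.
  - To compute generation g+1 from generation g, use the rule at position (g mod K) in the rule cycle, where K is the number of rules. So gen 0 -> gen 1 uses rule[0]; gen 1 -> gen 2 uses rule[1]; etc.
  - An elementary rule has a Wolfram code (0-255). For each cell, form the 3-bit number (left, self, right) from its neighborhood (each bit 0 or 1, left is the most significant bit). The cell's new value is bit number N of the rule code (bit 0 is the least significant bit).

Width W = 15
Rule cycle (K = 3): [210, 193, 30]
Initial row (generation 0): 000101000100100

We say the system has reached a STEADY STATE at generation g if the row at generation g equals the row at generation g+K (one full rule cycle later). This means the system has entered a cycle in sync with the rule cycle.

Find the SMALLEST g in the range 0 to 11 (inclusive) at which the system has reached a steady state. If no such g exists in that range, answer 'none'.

Gen 0: 000101000100100
Gen 1 (rule 210): 001000101011010
Gen 2 (rule 193): 100010000001000
Gen 3 (rule 30): 110111000011100
Gen 4 (rule 210): 010011100101110
Gen 5 (rule 193): 000001100000110
Gen 6 (rule 30): 000011010001101
Gen 7 (rule 210): 000101001010100
Gen 8 (rule 193): 110000000000001
Gen 9 (rule 30): 101000000000011
Gen 10 (rule 210): 000100000000101
Gen 11 (rule 193): 110001111110000
Gen 12 (rule 30): 101011000001000
Gen 13 (rule 210): 000001100010100
Gen 14 (rule 193): 111100101000001

Answer: none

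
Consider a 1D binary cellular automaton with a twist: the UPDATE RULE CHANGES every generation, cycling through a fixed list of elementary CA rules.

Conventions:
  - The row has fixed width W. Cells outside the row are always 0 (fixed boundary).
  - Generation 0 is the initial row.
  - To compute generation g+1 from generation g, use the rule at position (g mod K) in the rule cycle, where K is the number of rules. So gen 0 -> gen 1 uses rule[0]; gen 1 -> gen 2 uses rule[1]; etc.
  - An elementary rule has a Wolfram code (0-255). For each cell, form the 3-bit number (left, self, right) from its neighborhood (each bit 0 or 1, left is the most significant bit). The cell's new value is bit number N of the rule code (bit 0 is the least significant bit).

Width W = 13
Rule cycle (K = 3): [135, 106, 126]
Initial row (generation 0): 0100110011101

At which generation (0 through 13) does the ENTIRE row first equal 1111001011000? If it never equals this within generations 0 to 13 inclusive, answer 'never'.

Gen 0: 0100110011101
Gen 1 (rule 135): 1101000101001
Gen 2 (rule 106): 1110001010010
Gen 3 (rule 126): 1011011111111
Gen 4 (rule 135): 1000001111110
Gen 5 (rule 106): 0000011000010
Gen 6 (rule 126): 0000111100111
Gen 7 (rule 135): 1111011001010
Gen 8 (rule 106): 1001111010100
Gen 9 (rule 126): 1111001111110
Gen 10 (rule 135): 0110010111100
Gen 11 (rule 106): 1110101100100
Gen 12 (rule 126): 1011111111110
Gen 13 (rule 135): 1001111111100

Answer: never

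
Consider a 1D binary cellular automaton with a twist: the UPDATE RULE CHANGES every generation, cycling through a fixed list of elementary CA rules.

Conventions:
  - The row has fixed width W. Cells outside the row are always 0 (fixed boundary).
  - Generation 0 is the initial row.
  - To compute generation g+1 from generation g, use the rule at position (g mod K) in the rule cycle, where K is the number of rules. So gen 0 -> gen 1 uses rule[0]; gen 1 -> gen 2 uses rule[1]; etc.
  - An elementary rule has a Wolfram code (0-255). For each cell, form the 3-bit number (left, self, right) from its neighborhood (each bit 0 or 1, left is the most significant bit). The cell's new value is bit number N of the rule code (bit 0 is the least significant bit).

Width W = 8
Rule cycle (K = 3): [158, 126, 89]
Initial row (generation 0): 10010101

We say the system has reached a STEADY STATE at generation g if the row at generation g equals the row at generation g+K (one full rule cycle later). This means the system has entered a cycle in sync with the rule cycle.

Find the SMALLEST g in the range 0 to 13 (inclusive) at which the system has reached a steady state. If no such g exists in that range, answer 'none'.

Gen 0: 10010101
Gen 1 (rule 158): 11110101
Gen 2 (rule 126): 10011111
Gen 3 (rule 89): 01010001
Gen 4 (rule 158): 11011011
Gen 5 (rule 126): 11111111
Gen 6 (rule 89): 10000001
Gen 7 (rule 158): 11000011
Gen 8 (rule 126): 11100111
Gen 9 (rule 89): 10110101
Gen 10 (rule 158): 10100101
Gen 11 (rule 126): 11111111
Gen 12 (rule 89): 10000001
Gen 13 (rule 158): 11000011
Gen 14 (rule 126): 11100111
Gen 15 (rule 89): 10110101
Gen 16 (rule 158): 10100101

Answer: none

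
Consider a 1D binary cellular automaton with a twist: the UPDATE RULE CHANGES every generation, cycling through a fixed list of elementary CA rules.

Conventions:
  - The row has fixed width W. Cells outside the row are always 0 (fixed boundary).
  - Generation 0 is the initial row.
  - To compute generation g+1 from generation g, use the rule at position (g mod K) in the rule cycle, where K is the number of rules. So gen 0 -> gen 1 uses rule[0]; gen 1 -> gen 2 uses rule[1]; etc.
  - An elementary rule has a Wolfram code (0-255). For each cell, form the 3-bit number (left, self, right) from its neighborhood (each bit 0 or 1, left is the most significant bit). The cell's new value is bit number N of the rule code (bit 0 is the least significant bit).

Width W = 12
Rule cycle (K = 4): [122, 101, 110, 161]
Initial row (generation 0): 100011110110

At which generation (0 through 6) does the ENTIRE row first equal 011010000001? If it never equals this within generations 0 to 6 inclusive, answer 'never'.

Answer: 2

Derivation:
Gen 0: 100011110110
Gen 1 (rule 122): 010110011111
Gen 2 (rule 101): 011010000001
Gen 3 (rule 110): 111110000011
Gen 4 (rule 161): 011100111000
Gen 5 (rule 122): 110111101100
Gen 6 (rule 101): 011000110101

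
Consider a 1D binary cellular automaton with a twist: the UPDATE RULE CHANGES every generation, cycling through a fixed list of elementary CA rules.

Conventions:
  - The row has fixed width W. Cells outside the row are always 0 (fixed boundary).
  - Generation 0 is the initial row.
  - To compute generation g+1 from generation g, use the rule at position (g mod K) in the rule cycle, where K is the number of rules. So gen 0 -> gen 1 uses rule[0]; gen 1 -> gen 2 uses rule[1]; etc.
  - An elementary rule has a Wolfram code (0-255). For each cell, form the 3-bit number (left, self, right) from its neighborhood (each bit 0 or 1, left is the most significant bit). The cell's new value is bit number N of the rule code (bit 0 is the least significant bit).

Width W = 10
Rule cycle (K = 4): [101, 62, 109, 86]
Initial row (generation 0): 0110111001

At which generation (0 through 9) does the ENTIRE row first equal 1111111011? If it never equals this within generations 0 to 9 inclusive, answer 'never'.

Gen 0: 0110111001
Gen 1 (rule 101): 0011001001
Gen 2 (rule 62): 0110111111
Gen 3 (rule 109): 0111100001
Gen 4 (rule 86): 1000110011
Gen 5 (rule 101): 1010010001
Gen 6 (rule 62): 1111111011
Gen 7 (rule 109): 1000001111
Gen 8 (rule 86): 1100010001
Gen 9 (rule 101): 0101010101

Answer: 6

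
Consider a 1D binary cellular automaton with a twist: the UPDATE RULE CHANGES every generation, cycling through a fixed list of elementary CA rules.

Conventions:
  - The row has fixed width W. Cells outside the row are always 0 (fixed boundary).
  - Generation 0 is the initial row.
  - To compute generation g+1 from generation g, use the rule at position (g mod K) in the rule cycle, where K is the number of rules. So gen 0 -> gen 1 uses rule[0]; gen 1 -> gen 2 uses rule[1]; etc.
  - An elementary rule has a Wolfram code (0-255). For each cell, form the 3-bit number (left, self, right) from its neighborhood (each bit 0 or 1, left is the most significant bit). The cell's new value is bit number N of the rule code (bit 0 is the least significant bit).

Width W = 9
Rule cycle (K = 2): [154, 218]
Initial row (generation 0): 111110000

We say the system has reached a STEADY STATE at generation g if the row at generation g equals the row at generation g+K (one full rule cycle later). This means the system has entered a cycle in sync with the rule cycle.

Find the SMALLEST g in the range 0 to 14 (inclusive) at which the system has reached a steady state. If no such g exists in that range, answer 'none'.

Answer: 10

Derivation:
Gen 0: 111110000
Gen 1 (rule 154): 111101000
Gen 2 (rule 218): 111100100
Gen 3 (rule 154): 111011010
Gen 4 (rule 218): 111011001
Gen 5 (rule 154): 110010110
Gen 6 (rule 218): 111100111
Gen 7 (rule 154): 111011110
Gen 8 (rule 218): 111011111
Gen 9 (rule 154): 110011110
Gen 10 (rule 218): 111111111
Gen 11 (rule 154): 111111110
Gen 12 (rule 218): 111111111
Gen 13 (rule 154): 111111110
Gen 14 (rule 218): 111111111
Gen 15 (rule 154): 111111110
Gen 16 (rule 218): 111111111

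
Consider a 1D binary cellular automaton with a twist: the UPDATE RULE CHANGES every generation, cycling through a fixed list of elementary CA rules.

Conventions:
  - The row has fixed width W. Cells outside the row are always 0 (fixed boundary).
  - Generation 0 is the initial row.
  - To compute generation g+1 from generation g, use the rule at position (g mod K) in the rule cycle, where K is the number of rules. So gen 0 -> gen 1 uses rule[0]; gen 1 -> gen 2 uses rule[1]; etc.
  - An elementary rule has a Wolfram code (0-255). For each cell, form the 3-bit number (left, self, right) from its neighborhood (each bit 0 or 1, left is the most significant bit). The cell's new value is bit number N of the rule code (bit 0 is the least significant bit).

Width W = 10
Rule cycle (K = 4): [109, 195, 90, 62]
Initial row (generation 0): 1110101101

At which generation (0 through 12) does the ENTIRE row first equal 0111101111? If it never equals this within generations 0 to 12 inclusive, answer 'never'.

Answer: 8

Derivation:
Gen 0: 1110101101
Gen 1 (rule 109): 1011111111
Gen 2 (rule 195): 0001111111
Gen 3 (rule 90): 0011000001
Gen 4 (rule 62): 0110100011
Gen 5 (rule 109): 0111101011
Gen 6 (rule 195): 1011100001
Gen 7 (rule 90): 0010110010
Gen 8 (rule 62): 0111101111
Gen 9 (rule 109): 0100111001
Gen 10 (rule 195): 1001011010
Gen 11 (rule 90): 0110011001
Gen 12 (rule 62): 1101110111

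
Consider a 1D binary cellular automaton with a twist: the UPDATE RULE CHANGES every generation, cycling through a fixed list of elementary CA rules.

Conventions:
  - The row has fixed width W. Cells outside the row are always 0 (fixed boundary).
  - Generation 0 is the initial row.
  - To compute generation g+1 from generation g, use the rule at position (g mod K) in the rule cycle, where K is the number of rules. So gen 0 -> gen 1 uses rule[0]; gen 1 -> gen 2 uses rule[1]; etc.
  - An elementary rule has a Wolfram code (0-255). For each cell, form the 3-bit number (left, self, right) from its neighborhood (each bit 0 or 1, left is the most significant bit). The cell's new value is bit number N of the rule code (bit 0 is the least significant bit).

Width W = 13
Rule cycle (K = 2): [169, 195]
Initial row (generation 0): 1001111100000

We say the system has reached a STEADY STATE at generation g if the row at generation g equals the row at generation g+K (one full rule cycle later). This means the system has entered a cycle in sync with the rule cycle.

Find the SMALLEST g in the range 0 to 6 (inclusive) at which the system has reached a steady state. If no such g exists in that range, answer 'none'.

Gen 0: 1001111100000
Gen 1 (rule 169): 0001111001111
Gen 2 (rule 195): 1110111010111
Gen 3 (rule 169): 1101110101110
Gen 4 (rule 195): 0100110000110
Gen 5 (rule 169): 0000100110100
Gen 6 (rule 195): 1111001010001
Gen 7 (rule 169): 1110000100100
Gen 8 (rule 195): 0110111001001

Answer: none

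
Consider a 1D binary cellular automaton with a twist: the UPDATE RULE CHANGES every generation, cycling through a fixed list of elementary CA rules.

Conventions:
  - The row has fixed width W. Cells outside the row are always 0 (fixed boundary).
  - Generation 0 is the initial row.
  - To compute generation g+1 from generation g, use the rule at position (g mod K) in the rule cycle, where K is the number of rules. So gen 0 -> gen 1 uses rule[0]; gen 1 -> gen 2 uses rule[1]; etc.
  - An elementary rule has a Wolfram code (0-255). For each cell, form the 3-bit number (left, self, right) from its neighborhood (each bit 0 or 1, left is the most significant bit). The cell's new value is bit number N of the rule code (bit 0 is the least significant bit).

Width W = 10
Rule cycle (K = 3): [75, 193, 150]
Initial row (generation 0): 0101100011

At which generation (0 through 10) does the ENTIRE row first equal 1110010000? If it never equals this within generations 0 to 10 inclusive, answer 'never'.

Gen 0: 0101100011
Gen 1 (rule 75): 1001101111
Gen 2 (rule 193): 0000100111
Gen 3 (rule 150): 0001111010
Gen 4 (rule 75): 1111001000
Gen 5 (rule 193): 0111000011
Gen 6 (rule 150): 1010100100
Gen 7 (rule 75): 0000001001
Gen 8 (rule 193): 1111100000
Gen 9 (rule 150): 0111010000
Gen 10 (rule 75): 1101000111

Answer: never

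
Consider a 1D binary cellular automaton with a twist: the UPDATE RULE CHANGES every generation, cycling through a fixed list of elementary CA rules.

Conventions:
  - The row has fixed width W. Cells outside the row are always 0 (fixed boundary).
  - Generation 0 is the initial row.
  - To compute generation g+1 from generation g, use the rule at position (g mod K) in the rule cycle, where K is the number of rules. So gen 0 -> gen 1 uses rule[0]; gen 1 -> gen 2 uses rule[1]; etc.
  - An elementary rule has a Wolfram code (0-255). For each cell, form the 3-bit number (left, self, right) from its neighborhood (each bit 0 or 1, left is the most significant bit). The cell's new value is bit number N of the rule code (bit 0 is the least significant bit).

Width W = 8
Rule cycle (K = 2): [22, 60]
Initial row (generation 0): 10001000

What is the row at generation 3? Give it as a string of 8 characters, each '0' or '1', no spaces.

Gen 0: 10001000
Gen 1 (rule 22): 11011100
Gen 2 (rule 60): 10110010
Gen 3 (rule 22): 10001111

Answer: 10001111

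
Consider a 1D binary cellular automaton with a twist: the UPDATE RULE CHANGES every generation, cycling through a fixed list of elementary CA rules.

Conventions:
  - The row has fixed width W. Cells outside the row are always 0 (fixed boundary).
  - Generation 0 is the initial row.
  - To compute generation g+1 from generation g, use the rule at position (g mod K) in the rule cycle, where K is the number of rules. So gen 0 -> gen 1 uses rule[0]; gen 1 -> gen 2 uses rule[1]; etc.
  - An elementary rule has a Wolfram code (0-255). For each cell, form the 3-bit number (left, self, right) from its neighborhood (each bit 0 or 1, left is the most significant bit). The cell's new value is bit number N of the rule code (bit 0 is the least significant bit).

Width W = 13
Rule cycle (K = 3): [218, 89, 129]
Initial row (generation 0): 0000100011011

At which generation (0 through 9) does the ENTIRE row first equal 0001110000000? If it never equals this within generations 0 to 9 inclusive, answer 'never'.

Gen 0: 0000100011011
Gen 1 (rule 218): 0001010111011
Gen 2 (rule 89): 1100000101011
Gen 3 (rule 129): 0001110000000
Gen 4 (rule 218): 0011111000000
Gen 5 (rule 89): 1010001111111
Gen 6 (rule 129): 0000100111110
Gen 7 (rule 218): 0001011111111
Gen 8 (rule 89): 1100010000001
Gen 9 (rule 129): 0001000111100

Answer: 3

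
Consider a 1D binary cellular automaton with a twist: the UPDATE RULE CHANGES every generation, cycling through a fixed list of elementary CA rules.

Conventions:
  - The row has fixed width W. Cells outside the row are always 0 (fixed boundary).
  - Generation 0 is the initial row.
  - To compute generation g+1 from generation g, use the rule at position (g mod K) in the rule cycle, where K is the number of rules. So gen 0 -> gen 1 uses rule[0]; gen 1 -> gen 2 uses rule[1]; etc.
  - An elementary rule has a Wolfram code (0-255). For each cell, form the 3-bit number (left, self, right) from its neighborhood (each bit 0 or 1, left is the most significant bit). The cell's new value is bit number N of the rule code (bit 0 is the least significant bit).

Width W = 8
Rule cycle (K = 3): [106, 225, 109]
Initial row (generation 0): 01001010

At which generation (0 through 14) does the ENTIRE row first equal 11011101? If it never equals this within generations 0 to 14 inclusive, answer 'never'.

Answer: 7

Derivation:
Gen 0: 01001010
Gen 1 (rule 106): 10010100
Gen 2 (rule 225): 00001001
Gen 3 (rule 109): 11101001
Gen 4 (rule 106): 10110010
Gen 5 (rule 225): 01010000
Gen 6 (rule 109): 01110111
Gen 7 (rule 106): 11011101
Gen 8 (rule 225): 01101110
Gen 9 (rule 109): 01111010
Gen 10 (rule 106): 11001100
Gen 11 (rule 225): 01000101
Gen 12 (rule 109): 01010111
Gen 13 (rule 106): 10101101
Gen 14 (rule 225): 01010110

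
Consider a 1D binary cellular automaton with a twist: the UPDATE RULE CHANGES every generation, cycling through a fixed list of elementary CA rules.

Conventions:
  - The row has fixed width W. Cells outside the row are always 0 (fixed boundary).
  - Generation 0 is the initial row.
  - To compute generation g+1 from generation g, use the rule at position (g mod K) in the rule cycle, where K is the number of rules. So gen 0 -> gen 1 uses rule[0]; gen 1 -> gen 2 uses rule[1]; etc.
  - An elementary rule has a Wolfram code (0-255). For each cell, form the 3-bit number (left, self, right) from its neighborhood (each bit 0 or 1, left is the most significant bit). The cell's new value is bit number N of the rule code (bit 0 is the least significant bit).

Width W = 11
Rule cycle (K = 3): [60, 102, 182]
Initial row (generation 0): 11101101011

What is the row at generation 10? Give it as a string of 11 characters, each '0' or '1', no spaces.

Gen 0: 11101101011
Gen 1 (rule 60): 10011011110
Gen 2 (rule 102): 10101100010
Gen 3 (rule 182): 11110010111
Gen 4 (rule 60): 10001011100
Gen 5 (rule 102): 10011100100
Gen 6 (rule 182): 11101011110
Gen 7 (rule 60): 10011110001
Gen 8 (rule 102): 10100010011
Gen 9 (rule 182): 11110111100
Gen 10 (rule 60): 10001100010

Answer: 10001100010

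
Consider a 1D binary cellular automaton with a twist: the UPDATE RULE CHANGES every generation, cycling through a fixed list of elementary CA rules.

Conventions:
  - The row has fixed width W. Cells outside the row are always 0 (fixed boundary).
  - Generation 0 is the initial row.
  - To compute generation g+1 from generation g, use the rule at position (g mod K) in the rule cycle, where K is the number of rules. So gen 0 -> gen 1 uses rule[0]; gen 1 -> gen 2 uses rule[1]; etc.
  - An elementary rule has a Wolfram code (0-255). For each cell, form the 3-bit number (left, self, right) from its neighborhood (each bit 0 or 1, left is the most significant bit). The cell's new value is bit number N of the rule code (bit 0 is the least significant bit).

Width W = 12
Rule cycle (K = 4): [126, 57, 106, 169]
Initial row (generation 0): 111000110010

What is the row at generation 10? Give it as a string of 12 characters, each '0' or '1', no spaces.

Answer: 011000000000

Derivation:
Gen 0: 111000110010
Gen 1 (rule 126): 101101111111
Gen 2 (rule 57): 011011000000
Gen 3 (rule 106): 111111000000
Gen 4 (rule 169): 111110011111
Gen 5 (rule 126): 100011110001
Gen 6 (rule 57): 011010001100
Gen 7 (rule 106): 111100011100
Gen 8 (rule 169): 111001011001
Gen 9 (rule 126): 101111111111
Gen 10 (rule 57): 011000000000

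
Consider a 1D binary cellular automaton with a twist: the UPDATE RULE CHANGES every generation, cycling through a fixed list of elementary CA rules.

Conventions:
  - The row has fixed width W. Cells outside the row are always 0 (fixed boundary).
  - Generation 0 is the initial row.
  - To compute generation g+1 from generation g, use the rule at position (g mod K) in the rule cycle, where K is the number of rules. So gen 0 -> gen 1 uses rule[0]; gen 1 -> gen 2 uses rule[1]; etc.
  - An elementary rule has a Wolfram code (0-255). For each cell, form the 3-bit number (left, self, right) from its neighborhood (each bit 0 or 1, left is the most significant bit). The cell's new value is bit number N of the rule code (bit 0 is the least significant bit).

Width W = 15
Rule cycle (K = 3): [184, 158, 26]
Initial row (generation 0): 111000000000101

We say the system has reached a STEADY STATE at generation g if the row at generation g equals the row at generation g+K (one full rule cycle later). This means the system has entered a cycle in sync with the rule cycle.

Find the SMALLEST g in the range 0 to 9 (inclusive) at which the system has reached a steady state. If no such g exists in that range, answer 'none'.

Answer: none

Derivation:
Gen 0: 111000000000101
Gen 1 (rule 184): 110100000000010
Gen 2 (rule 158): 100110000000111
Gen 3 (rule 26): 011101000001100
Gen 4 (rule 184): 011010100001010
Gen 5 (rule 158): 110010110011011
Gen 6 (rule 26): 101100101110010
Gen 7 (rule 184): 011010011101001
Gen 8 (rule 158): 110011111001111
Gen 9 (rule 26): 101110000111000
Gen 10 (rule 184): 011101000110100
Gen 11 (rule 158): 111001101100110
Gen 12 (rule 26): 100111001011101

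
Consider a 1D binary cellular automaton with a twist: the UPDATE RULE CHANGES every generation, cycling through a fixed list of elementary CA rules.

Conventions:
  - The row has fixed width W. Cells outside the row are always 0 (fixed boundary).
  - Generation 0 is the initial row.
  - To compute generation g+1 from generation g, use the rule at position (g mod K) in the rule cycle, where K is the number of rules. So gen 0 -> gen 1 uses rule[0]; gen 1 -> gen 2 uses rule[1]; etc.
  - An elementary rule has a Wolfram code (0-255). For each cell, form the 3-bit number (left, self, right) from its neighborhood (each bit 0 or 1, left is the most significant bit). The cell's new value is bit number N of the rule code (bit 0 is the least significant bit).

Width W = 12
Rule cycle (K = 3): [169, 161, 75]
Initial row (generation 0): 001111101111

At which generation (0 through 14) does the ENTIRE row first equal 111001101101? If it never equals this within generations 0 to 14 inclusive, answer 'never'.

Gen 0: 001111101111
Gen 1 (rule 169): 101111011110
Gen 2 (rule 161): 010110101100
Gen 3 (rule 75): 100110001101
Gen 4 (rule 169): 000100101010
Gen 5 (rule 161): 110000010100
Gen 6 (rule 75): 110111100001
Gen 7 (rule 169): 101111001100
Gen 8 (rule 161): 010110000001
Gen 9 (rule 75): 100110111110
Gen 10 (rule 169): 000101111100
Gen 11 (rule 161): 110010111001
Gen 12 (rule 75): 110100101010
Gen 13 (rule 169): 101000010100
Gen 14 (rule 161): 010011001001

Answer: never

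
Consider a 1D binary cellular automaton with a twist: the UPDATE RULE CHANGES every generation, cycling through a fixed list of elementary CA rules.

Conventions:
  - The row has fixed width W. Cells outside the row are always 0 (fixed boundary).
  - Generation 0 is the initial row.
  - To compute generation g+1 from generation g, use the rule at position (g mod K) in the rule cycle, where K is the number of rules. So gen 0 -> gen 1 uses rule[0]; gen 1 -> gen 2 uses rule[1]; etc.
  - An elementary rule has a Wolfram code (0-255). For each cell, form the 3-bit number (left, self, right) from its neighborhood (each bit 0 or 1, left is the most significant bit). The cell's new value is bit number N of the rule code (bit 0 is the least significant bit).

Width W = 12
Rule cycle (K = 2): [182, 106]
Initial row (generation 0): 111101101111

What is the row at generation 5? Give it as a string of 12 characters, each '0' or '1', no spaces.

Gen 0: 111101101111
Gen 1 (rule 182): 011010010110
Gen 2 (rule 106): 111100101110
Gen 3 (rule 182): 011011110101
Gen 4 (rule 106): 111110011010
Gen 5 (rule 182): 011101100111

Answer: 011101100111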